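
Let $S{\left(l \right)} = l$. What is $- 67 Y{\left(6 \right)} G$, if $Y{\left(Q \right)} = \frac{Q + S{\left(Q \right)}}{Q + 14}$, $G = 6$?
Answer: $- \frac{1206}{5} \approx -241.2$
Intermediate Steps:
$Y{\left(Q \right)} = \frac{2 Q}{14 + Q}$ ($Y{\left(Q \right)} = \frac{Q + Q}{Q + 14} = \frac{2 Q}{14 + Q}$)
$- 67 Y{\left(6 \right)} G = - 67 \cdot 2 \cdot 6 \frac{1}{14 + 6} \cdot 6 = - 67 \cdot 2 \cdot 6 \cdot \frac{1}{20} \cdot 6 = \left(-67\right) \frac{3}{5} \cdot 6 = \left(- \frac{201}{5}\right) 6 = - \frac{1206}{5}$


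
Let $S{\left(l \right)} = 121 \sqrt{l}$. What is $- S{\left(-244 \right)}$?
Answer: $- 242 i \sqrt{61} \approx - 1890.1 i$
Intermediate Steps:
$- S{\left(-244 \right)} = - 121 \sqrt{-244} = - 121 \cdot 2 i \sqrt{61} = - 242 i \sqrt{61}$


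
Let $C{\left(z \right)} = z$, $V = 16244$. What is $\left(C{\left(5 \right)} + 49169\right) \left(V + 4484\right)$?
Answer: $1019278672$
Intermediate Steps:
$\left(C{\left(5 \right)} + 49169\right) \left(V + 4484\right) = \left(5 + 49169\right) \left(16244 + 4484\right) = 49174 \cdot 20728 = 1019278672$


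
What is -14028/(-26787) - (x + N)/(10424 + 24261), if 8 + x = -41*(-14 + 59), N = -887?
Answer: 37330504/61940473 ≈ 0.60268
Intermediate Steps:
x = -1853 (x = -8 - 41*(-14 + 59) = -8 - 41*45 = -8 - 1845 = -1853)
-14028/(-26787) - (x + N)/(10424 + 24261) = -14028/(-26787) - (-1853 - 887)/(10424 + 24261) = -14028*(-1/26787) - (-2740)/34685 = 4676/8929 - (-2740)/34685 = 4676/8929 - 1*(-548/6937) = 4676/8929 + 548/6937 = 37330504/61940473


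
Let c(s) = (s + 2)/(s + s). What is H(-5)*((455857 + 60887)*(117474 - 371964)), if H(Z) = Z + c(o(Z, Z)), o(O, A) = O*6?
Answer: 596161351872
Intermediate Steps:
o(O, A) = 6*O
c(s) = (2 + s)/(2*s) (c(s) = (2 + s)/((2*s)) = (2 + s)*(1/(2*s)) = (2 + s)/(2*s))
H(Z) = Z + (2 + 6*Z)/(12*Z) (H(Z) = Z + (2 + 6*Z)/(2*((6*Z))) = Z + (1/(6*Z))*(2 + 6*Z)/2 = Z + (2 + 6*Z)/(12*Z))
H(-5)*((455857 + 60887)*(117474 - 371964)) = (1/2 - 5 + (1/6)/(-5))*((455857 + 60887)*(117474 - 371964)) = (1/2 - 5 + (1/6)*(-1/5))*(516744*(-254490)) = (1/2 - 5 - 1/30)*(-131506180560) = -68/15*(-131506180560) = 596161351872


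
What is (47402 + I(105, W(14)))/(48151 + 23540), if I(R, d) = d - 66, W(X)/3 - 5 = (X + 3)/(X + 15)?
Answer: 1373230/2079039 ≈ 0.66051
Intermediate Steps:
W(X) = 15 + 3*(3 + X)/(15 + X) (W(X) = 15 + 3*((X + 3)/(X + 15)) = 15 + 3*((3 + X)/(15 + X)) = 15 + 3*(3 + X)/(15 + X))
I(R, d) = -66 + d
(47402 + I(105, W(14)))/(48151 + 23540) = (47402 + (-66 + 18*(13 + 14)/(15 + 14)))/(48151 + 23540) = (47402 + (-66 + 18*27/29))/71691 = (47402 + (-66 + 18*(1/29)*27))*(1/71691) = (47402 + (-66 + 486/29))*(1/71691) = (47402 - 1428/29)*(1/71691) = (1373230/29)*(1/71691) = 1373230/2079039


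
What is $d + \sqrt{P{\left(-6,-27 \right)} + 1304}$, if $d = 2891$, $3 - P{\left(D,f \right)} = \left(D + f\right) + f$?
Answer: $2891 + \sqrt{1367} \approx 2928.0$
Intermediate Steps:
$P{\left(D,f \right)} = 3 - D - 2 f$ ($P{\left(D,f \right)} = 3 - \left(\left(D + f\right) + f\right) = 3 - \left(D + 2 f\right) = 3 - D - 2 f$)
$d + \sqrt{P{\left(-6,-27 \right)} + 1304} = 2891 + \sqrt{\left(3 - -6 - -54\right) + 1304} = 2891 + \sqrt{\left(3 + 6 + 54\right) + 1304} = 2891 + \sqrt{63 + 1304} = 2891 + \sqrt{1367}$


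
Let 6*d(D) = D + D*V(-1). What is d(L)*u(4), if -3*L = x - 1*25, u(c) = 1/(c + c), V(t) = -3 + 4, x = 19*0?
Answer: 25/72 ≈ 0.34722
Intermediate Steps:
x = 0
V(t) = 1
u(c) = 1/(2*c)
L = 25/3 (L = -(0 - 1*25)/3 = -(0 - 25)/3 = -⅓*(-25) = 25/3 ≈ 8.3333)
d(D) = D/3 (d(D) = (D + D*1)/6 = (D + D)/6 = (2*D)/6 = D/3)
d(L)*u(4) = ((⅓)*(25/3))*((½)/4) = 25*((½)*(¼))/9 = (25/9)*(⅛) = 25/72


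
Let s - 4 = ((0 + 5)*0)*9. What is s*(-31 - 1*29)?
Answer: -240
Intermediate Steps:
s = 4 (s = 4 + ((0 + 5)*0)*9 = 4 + (5*0)*9 = 4 + 0*9 = 4 + 0 = 4)
s*(-31 - 1*29) = 4*(-31 - 1*29) = 4*(-31 - 29) = 4*(-60) = -240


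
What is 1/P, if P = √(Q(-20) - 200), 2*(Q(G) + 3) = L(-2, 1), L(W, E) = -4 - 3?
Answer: -I*√826/413 ≈ -0.069589*I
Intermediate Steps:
L(W, E) = -7
Q(G) = -13/2 (Q(G) = -3 + (½)*(-7) = -3 - 7/2 = -13/2)
P = I*√826/2 (P = √(-13/2 - 200) = √(-413/2) = I*√826/2 ≈ 14.37*I)
1/P = 1/(I*√826/2) = -I*√826/413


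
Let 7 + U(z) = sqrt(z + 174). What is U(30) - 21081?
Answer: -21088 + 2*sqrt(51) ≈ -21074.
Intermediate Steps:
U(z) = -7 + sqrt(174 + z) (U(z) = -7 + sqrt(z + 174) = -7 + sqrt(174 + z))
U(30) - 21081 = (-7 + sqrt(174 + 30)) - 21081 = (-7 + sqrt(204)) - 21081 = (-7 + 2*sqrt(51)) - 21081 = -21088 + 2*sqrt(51)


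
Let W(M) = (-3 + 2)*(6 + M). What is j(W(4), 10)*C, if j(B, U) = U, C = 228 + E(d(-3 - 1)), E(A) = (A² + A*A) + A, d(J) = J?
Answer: 2560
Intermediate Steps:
W(M) = -6 - M (W(M) = -(6 + M) = -6 - M)
E(A) = A + 2*A² (E(A) = (A² + A²) + A = 2*A² + A = A + 2*A²)
C = 256 (C = 228 + (-3 - 1)*(1 + 2*(-3 - 1)) = 228 - 4*(1 + 2*(-4)) = 228 - 4*(1 - 8) = 228 - 4*(-7) = 228 + 28 = 256)
j(W(4), 10)*C = 10*256 = 2560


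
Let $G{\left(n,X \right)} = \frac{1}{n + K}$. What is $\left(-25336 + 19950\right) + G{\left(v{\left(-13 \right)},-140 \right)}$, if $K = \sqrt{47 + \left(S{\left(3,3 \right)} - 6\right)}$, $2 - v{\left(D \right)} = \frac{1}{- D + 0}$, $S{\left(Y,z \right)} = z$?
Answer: $- \frac{36684371}{6811} + \frac{338 \sqrt{11}}{6811} \approx -5385.9$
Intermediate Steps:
$v{\left(D \right)} = 2 + \frac{1}{D}$ ($v{\left(D \right)} = 2 - \frac{1}{- D + 0} = 2 - \frac{1}{\left(-1\right) D} = 2 - - \frac{1}{D} = 2 + \frac{1}{D}$)
$K = 2 \sqrt{11}$ ($K = \sqrt{47 + \left(3 - 6\right)} = \sqrt{47 - 3} = \sqrt{44} = 2 \sqrt{11} \approx 6.6332$)
$G{\left(n,X \right)} = \frac{1}{n + 2 \sqrt{11}}$
$\left(-25336 + 19950\right) + G{\left(v{\left(-13 \right)},-140 \right)} = \left(-25336 + 19950\right) + \frac{1}{\left(2 + \frac{1}{-13}\right) + 2 \sqrt{11}} = -5386 + \frac{1}{\left(2 - \frac{1}{13}\right) + 2 \sqrt{11}} = -5386 + \frac{1}{\frac{25}{13} + 2 \sqrt{11}}$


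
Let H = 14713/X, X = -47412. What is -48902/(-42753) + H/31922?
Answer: 24670618898813/21568687047864 ≈ 1.1438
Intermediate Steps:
H = -14713/47412 (H = 14713/(-47412) = 14713*(-1/47412) = -14713/47412 ≈ -0.31032)
-48902/(-42753) + H/31922 = -48902/(-42753) - 14713/47412/31922 = -48902*(-1/42753) - 14713/47412*1/31922 = 48902/42753 - 14713/1513485864 = 24670618898813/21568687047864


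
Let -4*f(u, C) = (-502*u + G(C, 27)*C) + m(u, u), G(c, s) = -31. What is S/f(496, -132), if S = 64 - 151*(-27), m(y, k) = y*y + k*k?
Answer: -4141/61783 ≈ -0.067025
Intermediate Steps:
m(y, k) = k² + y² (m(y, k) = y² + k² = k² + y²)
f(u, C) = -u²/2 + 31*C/4 + 251*u/2 (f(u, C) = -((-502*u - 31*C) + (u² + u²))/4 = -((-502*u - 31*C) + 2*u²)/4 = -(-502*u - 31*C + 2*u²)/4 = -u²/2 + 31*C/4 + 251*u/2)
S = 4141 (S = 64 + 4077 = 4141)
S/f(496, -132) = 4141/(-½*496² + (31/4)*(-132) + (251/2)*496) = 4141/(-½*246016 - 1023 + 62248) = 4141/(-123008 - 1023 + 62248) = 4141/(-61783) = 4141*(-1/61783) = -4141/61783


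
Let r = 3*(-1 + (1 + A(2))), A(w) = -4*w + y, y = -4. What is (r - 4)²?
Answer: 1600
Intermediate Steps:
A(w) = -4 - 4*w (A(w) = -4*w - 4 = -4 - 4*w)
r = -36 (r = 3*(-1 + (1 + (-4 - 4*2))) = 3*(-1 + (1 + (-4 - 8))) = 3*(-1 + (1 - 12)) = 3*(-1 - 11) = 3*(-12) = -36)
(r - 4)² = (-36 - 4)² = (-40)² = 1600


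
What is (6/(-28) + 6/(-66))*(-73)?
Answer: 3431/154 ≈ 22.279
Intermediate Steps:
(6/(-28) + 6/(-66))*(-73) = (6*(-1/28) + 6*(-1/66))*(-73) = (-3/14 - 1/11)*(-73) = -47/154*(-73) = 3431/154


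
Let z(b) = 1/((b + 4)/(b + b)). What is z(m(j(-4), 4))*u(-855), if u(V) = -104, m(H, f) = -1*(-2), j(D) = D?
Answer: -208/3 ≈ -69.333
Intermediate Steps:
m(H, f) = 2
z(b) = 2*b/(4 + b) (z(b) = 1/((4 + b)/((2*b))) = 1/((4 + b)*(1/(2*b))) = 1/((4 + b)/(2*b)) = 2*b/(4 + b))
z(m(j(-4), 4))*u(-855) = (2*2/(4 + 2))*(-104) = (2*2/6)*(-104) = (2*2*(⅙))*(-104) = (⅔)*(-104) = -208/3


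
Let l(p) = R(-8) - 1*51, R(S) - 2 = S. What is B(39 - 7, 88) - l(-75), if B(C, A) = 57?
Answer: 114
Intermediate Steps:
R(S) = 2 + S
l(p) = -57 (l(p) = (2 - 8) - 1*51 = -6 - 51 = -57)
B(39 - 7, 88) - l(-75) = 57 - 1*(-57) = 57 + 57 = 114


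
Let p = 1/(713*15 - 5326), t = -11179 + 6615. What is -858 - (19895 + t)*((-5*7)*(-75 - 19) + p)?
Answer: -270811559243/5369 ≈ -5.0440e+7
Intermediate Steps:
t = -4564
p = 1/5369 (p = 1/(10695 - 5326) = 1/5369 ≈ 0.00018625)
-858 - (19895 + t)*((-5*7)*(-75 - 19) + p) = -858 - (19895 - 4564)*((-5*7)*(-75 - 19) + 1/5369) = -858 - 15331*(-35*(-94) + 1/5369) = -858 - 15331*(3290 + 1/5369) = -858 - 15331*17664011/5369 = -858 - 1*270806952641/5369 = -858 - 270806952641/5369 = -270811559243/5369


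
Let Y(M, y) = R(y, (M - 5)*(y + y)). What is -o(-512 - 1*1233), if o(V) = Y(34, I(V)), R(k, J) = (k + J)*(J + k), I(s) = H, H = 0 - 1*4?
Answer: -55696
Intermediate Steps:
H = -4 (H = 0 - 4 = -4)
I(s) = -4
R(k, J) = (J + k)² (R(k, J) = (J + k)*(J + k) = (J + k)²)
Y(M, y) = (y + 2*y*(-5 + M))² (Y(M, y) = ((M - 5)*(y + y) + y)² = ((-5 + M)*(2*y) + y)² = (2*y*(-5 + M) + y)² = (y + 2*y*(-5 + M))²)
o(V) = 55696 (o(V) = (-4)²*(-9 + 2*34)² = 16*(-9 + 68)² = 16*59² = 16*3481 = 55696)
-o(-512 - 1*1233) = -1*55696 = -55696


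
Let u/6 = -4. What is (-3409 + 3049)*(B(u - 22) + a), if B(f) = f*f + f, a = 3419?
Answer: -1976040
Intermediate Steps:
u = -24 (u = 6*(-4) = -24)
B(f) = f + f² (B(f) = f² + f = f + f²)
(-3409 + 3049)*(B(u - 22) + a) = (-3409 + 3049)*((-24 - 22)*(1 + (-24 - 22)) + 3419) = -360*(-46*(1 - 46) + 3419) = -360*(-46*(-45) + 3419) = -360*(2070 + 3419) = -360*5489 = -1976040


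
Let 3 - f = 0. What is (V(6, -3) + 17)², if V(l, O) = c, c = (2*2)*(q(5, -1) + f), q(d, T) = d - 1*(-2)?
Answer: 3249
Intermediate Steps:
q(d, T) = 2 + d (q(d, T) = d + 2 = 2 + d)
f = 3 (f = 3 - 1*0 = 3 + 0 = 3)
c = 40 (c = (2*2)*((2 + 5) + 3) = 4*(7 + 3) = 4*10 = 40)
V(l, O) = 40
(V(6, -3) + 17)² = (40 + 17)² = 57² = 3249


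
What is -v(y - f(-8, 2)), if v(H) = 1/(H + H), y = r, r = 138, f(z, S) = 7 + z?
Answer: -1/278 ≈ -0.0035971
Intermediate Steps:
y = 138
v(H) = 1/(2*H)
-v(y - f(-8, 2)) = -1/(2*(138 - (7 - 8))) = -1/(2*(138 - 1*(-1))) = -1/(2*(138 + 1)) = -1/(2*139) = -1*1/278 = -1/278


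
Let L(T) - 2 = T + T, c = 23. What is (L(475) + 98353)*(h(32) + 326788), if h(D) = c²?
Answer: 32504214685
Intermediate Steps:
L(T) = 2 + 2*T (L(T) = 2 + (T + T) = 2 + 2*T)
h(D) = 529 (h(D) = 23² = 529)
(L(475) + 98353)*(h(32) + 326788) = ((2 + 2*475) + 98353)*(529 + 326788) = ((2 + 950) + 98353)*327317 = (952 + 98353)*327317 = 99305*327317 = 32504214685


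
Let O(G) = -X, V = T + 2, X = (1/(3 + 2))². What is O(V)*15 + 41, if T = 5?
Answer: 202/5 ≈ 40.400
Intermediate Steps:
X = 1/25 (X = (1/5)² = (⅕)² = 1/25 ≈ 0.040000)
V = 7 (V = 5 + 2 = 7)
O(G) = -1/25 (O(G) = -1*1/25 = -1/25)
O(V)*15 + 41 = -1/25*15 + 41 = -⅗ + 41 = 202/5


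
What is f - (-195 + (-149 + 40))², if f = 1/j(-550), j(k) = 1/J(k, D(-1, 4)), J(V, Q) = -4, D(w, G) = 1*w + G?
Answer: -92420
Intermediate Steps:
D(w, G) = G + w (D(w, G) = w + G = G + w)
j(k) = -¼ (j(k) = 1/(-4) = -¼)
f = -4 (f = 1/(-¼) = -4)
f - (-195 + (-149 + 40))² = -4 - (-195 + (-149 + 40))² = -4 - (-195 - 109)² = -4 - 1*(-304)² = -4 - 1*92416 = -4 - 92416 = -92420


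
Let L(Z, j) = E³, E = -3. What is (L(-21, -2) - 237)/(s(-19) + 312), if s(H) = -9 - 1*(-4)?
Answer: -264/307 ≈ -0.85993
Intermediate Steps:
s(H) = -5 (s(H) = -9 + 4 = -5)
L(Z, j) = -27 (L(Z, j) = (-3)³ = -27)
(L(-21, -2) - 237)/(s(-19) + 312) = (-27 - 237)/(-5 + 312) = -264/307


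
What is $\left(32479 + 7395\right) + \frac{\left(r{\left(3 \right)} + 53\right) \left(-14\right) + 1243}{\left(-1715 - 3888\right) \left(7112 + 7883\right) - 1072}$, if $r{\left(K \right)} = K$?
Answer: $\frac{1116712001453}{28006019} \approx 39874.0$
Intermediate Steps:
$\left(32479 + 7395\right) + \frac{\left(r{\left(3 \right)} + 53\right) \left(-14\right) + 1243}{\left(-1715 - 3888\right) \left(7112 + 7883\right) - 1072} = \left(32479 + 7395\right) + \frac{\left(3 + 53\right) \left(-14\right) + 1243}{\left(-1715 - 3888\right) \left(7112 + 7883\right) - 1072} = 39874 + \frac{56 \left(-14\right) + 1243}{\left(-5603\right) 14995 - 1072} = 39874 + \frac{-784 + 1243}{-84016985 - 1072} = 39874 + \frac{459}{-84018057} = 39874 + 459 \left(- \frac{1}{84018057}\right) = 39874 - \frac{153}{28006019} = \frac{1116712001453}{28006019}$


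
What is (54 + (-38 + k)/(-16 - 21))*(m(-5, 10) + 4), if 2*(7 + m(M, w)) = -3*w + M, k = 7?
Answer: -83189/74 ≈ -1124.2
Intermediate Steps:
m(M, w) = -7 + M/2 - 3*w/2 (m(M, w) = -7 + (-3*w + M)/2 = -7 + (M - 3*w)/2 = -7 + (M/2 - 3*w/2) = -7 + M/2 - 3*w/2)
(54 + (-38 + k)/(-16 - 21))*(m(-5, 10) + 4) = (54 + (-38 + 7)/(-16 - 21))*((-7 + (1/2)*(-5) - 3/2*10) + 4) = (54 - 31/(-37))*((-7 - 5/2 - 15) + 4) = (54 - 31*(-1/37))*(-49/2 + 4) = (54 + 31/37)*(-41/2) = (2029/37)*(-41/2) = -83189/74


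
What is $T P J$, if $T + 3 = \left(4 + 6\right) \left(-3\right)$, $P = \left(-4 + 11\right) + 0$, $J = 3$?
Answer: $-693$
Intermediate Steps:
$P = 7$ ($P = 7 + 0 = 7$)
$T = -33$ ($T = -3 + \left(4 + 6\right) \left(-3\right) = -3 + 10 \left(-3\right) = -3 - 30 = -33$)
$T P J = \left(-33\right) 7 \cdot 3 = \left(-231\right) 3 = -693$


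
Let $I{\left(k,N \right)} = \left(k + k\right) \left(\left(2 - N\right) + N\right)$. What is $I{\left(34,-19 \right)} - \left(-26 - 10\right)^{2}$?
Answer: $-1160$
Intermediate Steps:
$I{\left(k,N \right)} = 4 k$ ($I{\left(k,N \right)} = 2 k 2 = 4 k$)
$I{\left(34,-19 \right)} - \left(-26 - 10\right)^{2} = 4 \cdot 34 - \left(-26 - 10\right)^{2} = 136 - \left(-36\right)^{2} = 136 - 1296 = -1160$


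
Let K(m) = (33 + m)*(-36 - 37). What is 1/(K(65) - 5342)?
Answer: -1/12496 ≈ -8.0026e-5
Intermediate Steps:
K(m) = -2409 - 73*m (K(m) = (33 + m)*(-73) = -2409 - 73*m)
1/(K(65) - 5342) = 1/((-2409 - 73*65) - 5342) = 1/((-2409 - 4745) - 5342) = 1/(-7154 - 5342) = 1/(-12496) = -1/12496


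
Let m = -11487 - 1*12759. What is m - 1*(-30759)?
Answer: 6513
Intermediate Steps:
m = -24246 (m = -11487 - 12759 = -24246)
m - 1*(-30759) = -24246 - 1*(-30759) = -24246 + 30759 = 6513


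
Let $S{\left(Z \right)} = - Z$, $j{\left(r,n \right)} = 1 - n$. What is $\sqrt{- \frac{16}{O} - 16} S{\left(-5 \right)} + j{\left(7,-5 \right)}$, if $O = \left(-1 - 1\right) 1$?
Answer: $6 + 10 i \sqrt{2} \approx 6.0 + 14.142 i$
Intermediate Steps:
$O = -2$ ($O = \left(-2\right) 1 = -2$)
$\sqrt{- \frac{16}{O} - 16} S{\left(-5 \right)} + j{\left(7,-5 \right)} = \sqrt{- \frac{16}{-2} - 16} \left(\left(-1\right) \left(-5\right)\right) + \left(1 - -5\right) = \sqrt{\left(-16\right) \left(- \frac{1}{2}\right) - 16} \cdot 5 + \left(1 + 5\right) = \sqrt{8 - 16} \cdot 5 + 6 = \sqrt{-8} \cdot 5 + 6 = 2 i \sqrt{2} \cdot 5 + 6 = 10 i \sqrt{2} + 6 = 6 + 10 i \sqrt{2}$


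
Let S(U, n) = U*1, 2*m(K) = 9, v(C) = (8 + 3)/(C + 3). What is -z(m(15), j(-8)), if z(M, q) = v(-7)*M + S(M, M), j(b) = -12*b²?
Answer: 63/8 ≈ 7.8750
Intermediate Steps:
v(C) = 11/(3 + C)
m(K) = 9/2 (m(K) = (½)*9 = 9/2)
S(U, n) = U
z(M, q) = -7*M/4 (z(M, q) = (11/(3 - 7))*M + M = (11/(-4))*M + M = (11*(-¼))*M + M = -11*M/4 + M = -7*M/4)
-z(m(15), j(-8)) = -(-7)*9/(4*2) = -1*(-63/8) = 63/8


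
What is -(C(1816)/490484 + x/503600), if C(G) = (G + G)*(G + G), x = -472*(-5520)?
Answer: -24753524248/771899195 ≈ -32.068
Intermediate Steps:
x = 2605440
C(G) = 4*G² (C(G) = (2*G)*(2*G) = 4*G²)
-(C(1816)/490484 + x/503600) = -((4*1816²)/490484 + 2605440/503600) = -((4*3297856)*(1/490484) + 2605440*(1/503600)) = -(13191424*(1/490484) + 32568/6295) = -(3297856/122621 + 32568/6295) = -1*24753524248/771899195 = -24753524248/771899195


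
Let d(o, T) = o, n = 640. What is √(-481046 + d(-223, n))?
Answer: I*√481269 ≈ 693.74*I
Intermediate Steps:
√(-481046 + d(-223, n)) = √(-481046 - 223) = √(-481269) = I*√481269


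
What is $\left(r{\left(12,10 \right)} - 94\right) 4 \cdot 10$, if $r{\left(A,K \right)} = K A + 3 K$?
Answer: $2240$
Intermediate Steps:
$r{\left(A,K \right)} = 3 K + A K$ ($r{\left(A,K \right)} = A K + 3 K = 3 K + A K$)
$\left(r{\left(12,10 \right)} - 94\right) 4 \cdot 10 = \left(10 \left(3 + 12\right) - 94\right) 4 \cdot 10 = \left(10 \cdot 15 - 94\right) 40 = \left(150 - 94\right) 40 = 56 \cdot 40 = 2240$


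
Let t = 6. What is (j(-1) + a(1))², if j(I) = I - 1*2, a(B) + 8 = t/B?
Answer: 25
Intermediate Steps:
a(B) = -8 + 6/B
j(I) = -2 + I (j(I) = I - 2 = -2 + I)
(j(-1) + a(1))² = ((-2 - 1) + (-8 + 6/1))² = (-3 + (-8 + 6*1))² = (-3 + (-8 + 6))² = (-3 - 2)² = (-5)² = 25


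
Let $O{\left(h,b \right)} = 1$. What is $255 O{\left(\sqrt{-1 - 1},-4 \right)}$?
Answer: $255$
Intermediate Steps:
$255 O{\left(\sqrt{-1 - 1},-4 \right)} = 255 \cdot 1 = 255$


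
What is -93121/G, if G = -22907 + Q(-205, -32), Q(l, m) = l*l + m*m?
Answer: -93121/20142 ≈ -4.6232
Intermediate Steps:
Q(l, m) = l**2 + m**2
G = 20142 (G = -22907 + ((-205)**2 + (-32)**2) = -22907 + (42025 + 1024) = -22907 + 43049 = 20142)
-93121/G = -93121/20142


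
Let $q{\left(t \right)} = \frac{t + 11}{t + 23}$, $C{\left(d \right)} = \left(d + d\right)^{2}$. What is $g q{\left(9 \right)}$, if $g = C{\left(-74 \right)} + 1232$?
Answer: $14460$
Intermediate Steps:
$C{\left(d \right)} = 4 d^{2}$ ($C{\left(d \right)} = \left(2 d\right)^{2} = 4 d^{2}$)
$q{\left(t \right)} = \frac{11 + t}{23 + t}$
$g = 23136$ ($g = 4 \left(-74\right)^{2} + 1232 = 4 \cdot 5476 + 1232 = 21904 + 1232 = 23136$)
$g q{\left(9 \right)} = 23136 \frac{11 + 9}{23 + 9} = 23136 \cdot \frac{1}{32} \cdot 20 = 23136 \cdot \frac{5}{8} = 14460$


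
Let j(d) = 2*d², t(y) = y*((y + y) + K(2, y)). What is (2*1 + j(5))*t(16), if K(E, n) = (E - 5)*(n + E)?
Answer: -18304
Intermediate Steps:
K(E, n) = (-5 + E)*(E + n)
t(y) = y*(-6 - y) (t(y) = y*((y + y) + (2² - 5*2 - 5*y + 2*y)) = y*(2*y + (4 - 10 - 5*y + 2*y)) = y*(2*y + (-6 - 3*y)) = y*(-6 - y))
(2*1 + j(5))*t(16) = (2*1 + 2*5²)*(-1*16*(6 + 16)) = (2 + 2*25)*(-1*16*22) = (2 + 50)*(-352) = 52*(-352) = -18304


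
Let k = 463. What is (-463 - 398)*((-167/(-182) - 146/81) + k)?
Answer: -279312541/702 ≈ -3.9788e+5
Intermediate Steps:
(-463 - 398)*((-167/(-182) - 146/81) + k) = (-463 - 398)*((-167/(-182) - 146/81) + 463) = -861*((-167*(-1/182) - 146*1/81) + 463) = -861*((167/182 - 146/81) + 463) = -861*(-13045/14742 + 463) = -861*6812501/14742 = -279312541/702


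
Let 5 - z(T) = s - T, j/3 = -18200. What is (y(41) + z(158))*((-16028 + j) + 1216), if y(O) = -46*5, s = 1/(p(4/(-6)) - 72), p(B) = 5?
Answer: 4649568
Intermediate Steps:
j = -54600 (j = 3*(-18200) = -54600)
s = -1/67 (s = 1/(5 - 72) = 1/(-67) = -1/67 ≈ -0.014925)
z(T) = 336/67 + T (z(T) = 5 - (-1/67 - T) = 5 + (1/67 + T) = 336/67 + T)
y(O) = -230
(y(41) + z(158))*((-16028 + j) + 1216) = (-230 + (336/67 + 158))*((-16028 - 54600) + 1216) = (-230 + 10922/67)*(-70628 + 1216) = -4488/67*(-69412) = 4649568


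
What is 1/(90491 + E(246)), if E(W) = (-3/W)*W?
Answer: 1/90488 ≈ 1.1051e-5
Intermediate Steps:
E(W) = -3
1/(90491 + E(246)) = 1/(90491 - 3) = 1/90488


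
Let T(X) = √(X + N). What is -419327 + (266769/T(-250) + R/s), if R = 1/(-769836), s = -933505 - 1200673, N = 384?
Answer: -688940446191474215/1642967054808 + 266769*√134/134 ≈ -3.9628e+5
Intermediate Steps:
s = -2134178
T(X) = √(384 + X) (T(X) = √(X + 384) = √(384 + X))
R = -1/769836 ≈ -1.2990e-6
-419327 + (266769/T(-250) + R/s) = -419327 + (266769/(√(384 - 250)) - 1/769836/(-2134178)) = -419327 + (266769/(√134) - 1/769836*(-1/2134178)) = -419327 + (266769*(√134/134) + 1/1642967054808) = -419327 + (266769*√134/134 + 1/1642967054808) = -419327 + (1/1642967054808 + 266769*√134/134) = -688940446191474215/1642967054808 + 266769*√134/134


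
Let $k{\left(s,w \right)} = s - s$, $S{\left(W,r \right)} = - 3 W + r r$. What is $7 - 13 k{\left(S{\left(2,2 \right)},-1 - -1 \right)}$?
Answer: $7$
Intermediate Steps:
$S{\left(W,r \right)} = r^{2} - 3 W$ ($S{\left(W,r \right)} = - 3 W + r^{2} = r^{2} - 3 W$)
$k{\left(s,w \right)} = 0$
$7 - 13 k{\left(S{\left(2,2 \right)},-1 - -1 \right)} = 7 - 0 = 7 + 0 = 7$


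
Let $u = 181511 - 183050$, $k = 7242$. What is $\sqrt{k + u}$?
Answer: $\sqrt{5703} \approx 75.518$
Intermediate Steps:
$u = -1539$ ($u = 181511 - 183050 = -1539$)
$\sqrt{k + u} = \sqrt{7242 - 1539} = \sqrt{5703}$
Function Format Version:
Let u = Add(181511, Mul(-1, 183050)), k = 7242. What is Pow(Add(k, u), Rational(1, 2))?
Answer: Pow(5703, Rational(1, 2)) ≈ 75.518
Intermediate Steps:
u = -1539 (u = Add(181511, -183050) = -1539)
Pow(Add(k, u), Rational(1, 2)) = Pow(Add(7242, -1539), Rational(1, 2)) = Pow(5703, Rational(1, 2))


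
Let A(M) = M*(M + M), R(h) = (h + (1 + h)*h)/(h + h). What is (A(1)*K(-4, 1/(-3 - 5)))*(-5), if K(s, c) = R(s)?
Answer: 10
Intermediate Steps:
R(h) = (h + h*(1 + h))/(2*h) (R(h) = (h + h*(1 + h))/((2*h)) = (h + h*(1 + h))*(1/(2*h)) = (h + h*(1 + h))/(2*h))
A(M) = 2*M² (A(M) = M*(2*M) = 2*M²)
K(s, c) = 1 + s/2
(A(1)*K(-4, 1/(-3 - 5)))*(-5) = ((2*1²)*(1 + (½)*(-4)))*(-5) = ((2*1)*(1 - 2))*(-5) = (2*(-1))*(-5) = -2*(-5) = 10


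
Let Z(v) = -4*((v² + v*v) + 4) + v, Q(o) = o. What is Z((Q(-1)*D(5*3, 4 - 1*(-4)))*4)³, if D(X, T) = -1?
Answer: -2744000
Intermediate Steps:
Z(v) = -16 + v - 8*v² (Z(v) = -4*((v² + v²) + 4) + v = -4*(2*v² + 4) + v = -4*(4 + 2*v²) + v = (-16 - 8*v²) + v = -16 + v - 8*v²)
Z((Q(-1)*D(5*3, 4 - 1*(-4)))*4)³ = (-16 - 1*(-1)*4 - 8*(-1*(-1)*4)²)³ = (-16 + 1*4 - 8*(1*4)²)³ = (-16 + 4 - 8*4²)³ = (-16 + 4 - 8*16)³ = (-16 + 4 - 128)³ = (-140)³ = -2744000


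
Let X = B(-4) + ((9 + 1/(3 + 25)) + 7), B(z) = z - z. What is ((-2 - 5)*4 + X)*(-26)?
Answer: 4355/14 ≈ 311.07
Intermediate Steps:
B(z) = 0
X = 449/28 (X = 0 + ((9 + 1/(3 + 25)) + 7) = 0 + ((9 + 1/28) + 7) = 0 + (253/28 + 7) = 0 + 449/28 = 449/28 ≈ 16.036)
((-2 - 5)*4 + X)*(-26) = ((-2 - 5)*4 + 449/28)*(-26) = (-7*4 + 449/28)*(-26) = (-28 + 449/28)*(-26) = -335/28*(-26) = 4355/14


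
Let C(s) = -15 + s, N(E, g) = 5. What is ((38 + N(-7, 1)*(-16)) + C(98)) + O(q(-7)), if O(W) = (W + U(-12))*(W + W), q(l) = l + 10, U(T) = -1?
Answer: 53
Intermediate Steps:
q(l) = 10 + l
O(W) = 2*W*(-1 + W) (O(W) = (W - 1)*(W + W) = (-1 + W)*(2*W) = 2*W*(-1 + W))
((38 + N(-7, 1)*(-16)) + C(98)) + O(q(-7)) = ((38 + 5*(-16)) + (-15 + 98)) + 2*(10 - 7)*(-1 + (10 - 7)) = ((38 - 80) + 83) + 2*3*(-1 + 3) = (-42 + 83) + 2*3*2 = 41 + 12 = 53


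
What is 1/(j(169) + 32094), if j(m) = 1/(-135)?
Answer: 135/4332689 ≈ 3.1159e-5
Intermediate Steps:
j(m) = -1/135
1/(j(169) + 32094) = 1/(-1/135 + 32094) = 1/(4332689/135) = 135/4332689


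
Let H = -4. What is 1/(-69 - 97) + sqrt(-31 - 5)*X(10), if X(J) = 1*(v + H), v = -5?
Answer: -1/166 - 54*I ≈ -0.0060241 - 54.0*I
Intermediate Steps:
X(J) = -9 (X(J) = 1*(-5 - 4) = 1*(-9) = -9)
1/(-69 - 97) + sqrt(-31 - 5)*X(10) = 1/(-69 - 97) + sqrt(-31 - 5)*(-9) = 1/(-166) + sqrt(-36)*(-9) = -1/166 + (6*I)*(-9) = -1/166 - 54*I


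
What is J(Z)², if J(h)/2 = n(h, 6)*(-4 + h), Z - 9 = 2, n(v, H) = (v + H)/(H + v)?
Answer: 196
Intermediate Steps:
n(v, H) = 1 (n(v, H) = (H + v)/(H + v) = 1)
Z = 11 (Z = 9 + 2 = 11)
J(h) = -8 + 2*h (J(h) = 2*(1*(-4 + h)) = 2*(-4 + h) = -8 + 2*h)
J(Z)² = (-8 + 2*11)² = (-8 + 22)² = 14² = 196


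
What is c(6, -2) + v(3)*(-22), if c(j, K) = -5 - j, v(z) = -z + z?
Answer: -11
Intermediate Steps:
v(z) = 0
c(6, -2) + v(3)*(-22) = (-5 - 1*6) + 0*(-22) = (-5 - 6) + 0 = -11 + 0 = -11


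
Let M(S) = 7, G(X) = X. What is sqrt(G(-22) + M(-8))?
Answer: I*sqrt(15) ≈ 3.873*I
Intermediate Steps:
sqrt(G(-22) + M(-8)) = sqrt(-22 + 7) = sqrt(-15) = I*sqrt(15)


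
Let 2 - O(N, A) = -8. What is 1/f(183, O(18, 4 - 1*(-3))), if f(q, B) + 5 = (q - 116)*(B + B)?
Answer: 1/1335 ≈ 0.00074906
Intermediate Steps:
O(N, A) = 10 (O(N, A) = 2 - 1*(-8) = 2 + 8 = 10)
f(q, B) = -5 + 2*B*(-116 + q) (f(q, B) = -5 + (q - 116)*(B + B) = -5 + (-116 + q)*(2*B) = -5 + 2*B*(-116 + q))
1/f(183, O(18, 4 - 1*(-3))) = 1/(-5 - 232*10 + 2*10*183) = 1/(-5 - 2320 + 3660) = 1/1335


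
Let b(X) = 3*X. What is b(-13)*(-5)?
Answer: 195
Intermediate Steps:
b(-13)*(-5) = (3*(-13))*(-5) = -39*(-5) = 195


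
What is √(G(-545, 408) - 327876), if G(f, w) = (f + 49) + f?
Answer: I*√328917 ≈ 573.51*I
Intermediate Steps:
G(f, w) = 49 + 2*f (G(f, w) = (49 + f) + f = 49 + 2*f)
√(G(-545, 408) - 327876) = √((49 + 2*(-545)) - 327876) = √((49 - 1090) - 327876) = √(-1041 - 327876) = √(-328917) = I*√328917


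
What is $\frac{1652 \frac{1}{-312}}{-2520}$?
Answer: $\frac{59}{28080} \approx 0.0021011$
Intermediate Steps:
$\frac{1652 \frac{1}{-312}}{-2520} = 1652 \left(- \frac{1}{312}\right) \left(- \frac{1}{2520}\right) = \left(- \frac{413}{78}\right) \left(- \frac{1}{2520}\right) = \frac{59}{28080}$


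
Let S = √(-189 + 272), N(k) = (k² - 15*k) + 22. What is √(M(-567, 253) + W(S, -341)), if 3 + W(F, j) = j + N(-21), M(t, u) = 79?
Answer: 3*√57 ≈ 22.650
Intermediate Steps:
N(k) = 22 + k² - 15*k
S = √83 ≈ 9.1104
W(F, j) = 775 + j (W(F, j) = -3 + (j + (22 + (-21)² - 15*(-21))) = -3 + (j + (22 + 441 + 315)) = -3 + (j + 778) = -3 + (778 + j) = 775 + j)
√(M(-567, 253) + W(S, -341)) = √(79 + (775 - 341)) = √(79 + 434) = √513 = 3*√57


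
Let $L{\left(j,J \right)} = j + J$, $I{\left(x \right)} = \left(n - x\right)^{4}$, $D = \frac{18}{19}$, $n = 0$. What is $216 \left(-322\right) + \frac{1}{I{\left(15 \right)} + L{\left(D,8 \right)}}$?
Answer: $- \frac{66912153821}{962045} \approx -69552.0$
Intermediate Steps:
$D = \frac{18}{19}$ ($D = 18 \cdot \frac{1}{19} = \frac{18}{19} \approx 0.94737$)
$I{\left(x \right)} = x^{4}$ ($I{\left(x \right)} = \left(0 - x\right)^{4} = \left(- x\right)^{4} = x^{4}$)
$L{\left(j,J \right)} = J + j$
$216 \left(-322\right) + \frac{1}{I{\left(15 \right)} + L{\left(D,8 \right)}} = 216 \left(-322\right) + \frac{1}{15^{4} + \left(8 + \frac{18}{19}\right)} = -69552 + \frac{1}{50625 + \frac{170}{19}} = -69552 + \frac{1}{\frac{962045}{19}} = -69552 + \frac{19}{962045} = - \frac{66912153821}{962045}$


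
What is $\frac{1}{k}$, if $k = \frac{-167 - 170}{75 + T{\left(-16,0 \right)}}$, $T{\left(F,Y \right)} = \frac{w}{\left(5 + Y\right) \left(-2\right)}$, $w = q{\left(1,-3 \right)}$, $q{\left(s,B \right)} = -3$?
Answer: $- \frac{753}{3370} \approx -0.22344$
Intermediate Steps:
$w = -3$
$T{\left(F,Y \right)} = - \frac{3}{-10 - 2 Y}$ ($T{\left(F,Y \right)} = - \frac{3}{\left(5 + Y\right) \left(-2\right)} = - \frac{3}{-10 - 2 Y}$)
$k = - \frac{3370}{753}$ ($k = \frac{-167 - 170}{75 + \frac{3}{2 \left(5 + 0\right)}} = - \frac{337}{75 + \frac{3}{2 \cdot 5}} = - \frac{337}{75 + \frac{3}{2} \cdot \frac{1}{5}} = - \frac{337}{75 + \frac{3}{10}} = - \frac{337}{\frac{753}{10}} = \left(-337\right) \frac{10}{753} = - \frac{3370}{753} \approx -4.4754$)
$\frac{1}{k} = \frac{1}{- \frac{3370}{753}} = - \frac{753}{3370}$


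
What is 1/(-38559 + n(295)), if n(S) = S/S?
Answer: -1/38558 ≈ -2.5935e-5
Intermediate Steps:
n(S) = 1
1/(-38559 + n(295)) = 1/(-38559 + 1) = 1/(-38558) = -1/38558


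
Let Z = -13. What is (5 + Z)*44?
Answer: -352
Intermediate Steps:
(5 + Z)*44 = (5 - 13)*44 = -8*44 = -352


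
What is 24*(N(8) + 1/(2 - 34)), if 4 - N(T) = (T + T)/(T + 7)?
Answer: 1393/20 ≈ 69.650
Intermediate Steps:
N(T) = 4 - 2*T/(7 + T) (N(T) = 4 - (T + T)/(T + 7) = 4 - 2*T/(7 + T))
24*(N(8) + 1/(2 - 34)) = 24*(2*(14 + 8)/(7 + 8) + 1/(2 - 34)) = 24*(2*22/15 + 1/(-32)) = 24*(2*(1/15)*22 - 1/32) = 24*(44/15 - 1/32) = 24*(1393/480) = 1393/20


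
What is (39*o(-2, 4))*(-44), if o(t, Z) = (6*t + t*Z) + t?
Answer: 37752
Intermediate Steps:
o(t, Z) = 7*t + Z*t (o(t, Z) = (6*t + Z*t) + t = 7*t + Z*t)
(39*o(-2, 4))*(-44) = (39*(-2*(7 + 4)))*(-44) = (39*(-2*11))*(-44) = (39*(-22))*(-44) = -858*(-44) = 37752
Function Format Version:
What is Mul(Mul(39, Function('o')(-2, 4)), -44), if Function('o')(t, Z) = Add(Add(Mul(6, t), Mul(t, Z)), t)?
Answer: 37752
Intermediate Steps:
Function('o')(t, Z) = Add(Mul(7, t), Mul(Z, t)) (Function('o')(t, Z) = Add(Add(Mul(6, t), Mul(Z, t)), t) = Add(Mul(7, t), Mul(Z, t)))
Mul(Mul(39, Function('o')(-2, 4)), -44) = Mul(Mul(39, Mul(-2, Add(7, 4))), -44) = Mul(Mul(39, Mul(-2, 11)), -44) = Mul(Mul(39, -22), -44) = Mul(-858, -44) = 37752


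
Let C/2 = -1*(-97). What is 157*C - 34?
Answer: 30424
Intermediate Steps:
C = 194 (C = 2*(-1*(-97)) = 2*97 = 194)
157*C - 34 = 157*194 - 34 = 30458 - 34 = 30424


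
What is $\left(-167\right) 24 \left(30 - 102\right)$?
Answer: $288576$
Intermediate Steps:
$\left(-167\right) 24 \left(30 - 102\right) = - 4008 \left(30 - 102\right) = \left(-4008\right) \left(-72\right) = 288576$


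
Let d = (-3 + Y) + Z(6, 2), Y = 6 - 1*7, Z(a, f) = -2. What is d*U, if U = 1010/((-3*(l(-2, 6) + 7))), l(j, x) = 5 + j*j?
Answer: 505/4 ≈ 126.25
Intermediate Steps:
Y = -1 (Y = 6 - 7 = -1)
l(j, x) = 5 + j²
d = -6 (d = (-3 - 1) - 2 = -4 - 2 = -6)
U = -505/24 (U = 1010/((-3*((5 + (-2)²) + 7))) = 1010/((-3*((5 + 4) + 7))) = 1010/((-3*(9 + 7))) = 1010/((-3*16)) = 1010/(-48) = 1010*(-1/48) = -505/24 ≈ -21.042)
d*U = -6*(-505/24) = 505/4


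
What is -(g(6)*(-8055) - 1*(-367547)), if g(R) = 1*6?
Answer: -319217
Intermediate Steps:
g(R) = 6
-(g(6)*(-8055) - 1*(-367547)) = -(6*(-8055) - 1*(-367547)) = -(-48330 + 367547) = -1*319217 = -319217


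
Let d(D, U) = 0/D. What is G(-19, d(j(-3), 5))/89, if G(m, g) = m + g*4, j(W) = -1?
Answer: -19/89 ≈ -0.21348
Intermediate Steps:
d(D, U) = 0
G(m, g) = m + 4*g
G(-19, d(j(-3), 5))/89 = (-19 + 4*0)/89 = (-19 + 0)*(1/89) = -19*1/89 = -19/89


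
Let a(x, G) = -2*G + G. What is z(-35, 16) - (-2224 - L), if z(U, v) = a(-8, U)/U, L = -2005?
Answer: 218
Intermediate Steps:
a(x, G) = -G
z(U, v) = -1 (z(U, v) = (-U)/U = -1)
z(-35, 16) - (-2224 - L) = -1 - (-2224 - 1*(-2005)) = -1 - (-2224 + 2005) = -1 - 1*(-219) = -1 + 219 = 218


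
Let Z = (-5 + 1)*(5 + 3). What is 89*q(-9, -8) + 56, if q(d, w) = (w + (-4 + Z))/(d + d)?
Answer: 2462/9 ≈ 273.56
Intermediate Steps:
Z = -32 (Z = -4*8 = -32)
q(d, w) = (-36 + w)/(2*d) (q(d, w) = (w + (-4 - 32))/(d + d) = (w - 36)/((2*d)) = (-36 + w)*(1/(2*d)) = (-36 + w)/(2*d))
89*q(-9, -8) + 56 = 89*((½)*(-36 - 8)/(-9)) + 56 = 89*((½)*(-⅑)*(-44)) + 56 = 89*(22/9) + 56 = 1958/9 + 56 = 2462/9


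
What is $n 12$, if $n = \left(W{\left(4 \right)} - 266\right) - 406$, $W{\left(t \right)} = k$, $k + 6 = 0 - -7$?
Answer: $-8052$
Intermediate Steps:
$k = 1$ ($k = -6 + \left(0 - -7\right) = -6 + \left(0 + 7\right) = -6 + 7 = 1$)
$W{\left(t \right)} = 1$
$n = -671$ ($n = \left(1 - 266\right) - 406 = -265 - 406 = -671$)
$n 12 = \left(-671\right) 12 = -8052$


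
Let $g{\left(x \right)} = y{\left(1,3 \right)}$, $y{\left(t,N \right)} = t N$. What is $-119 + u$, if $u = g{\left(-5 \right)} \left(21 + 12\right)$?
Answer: $-20$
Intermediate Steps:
$y{\left(t,N \right)} = N t$
$g{\left(x \right)} = 3$ ($g{\left(x \right)} = 3 \cdot 1 = 3$)
$u = 99$ ($u = 3 \left(21 + 12\right) = 3 \cdot 33 = 99$)
$-119 + u = -119 + 99 = -20$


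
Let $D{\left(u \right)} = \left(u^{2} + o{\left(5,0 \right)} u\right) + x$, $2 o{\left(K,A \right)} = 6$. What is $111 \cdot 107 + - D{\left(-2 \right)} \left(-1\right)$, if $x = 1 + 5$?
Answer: $11881$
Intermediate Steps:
$o{\left(K,A \right)} = 3$ ($o{\left(K,A \right)} = \frac{1}{2} \cdot 6 = 3$)
$x = 6$
$D{\left(u \right)} = 6 + u^{2} + 3 u$ ($D{\left(u \right)} = \left(u^{2} + 3 u\right) + 6 = 6 + u^{2} + 3 u$)
$111 \cdot 107 + - D{\left(-2 \right)} \left(-1\right) = 111 \cdot 107 + - (6 + \left(-2\right)^{2} + 3 \left(-2\right)) \left(-1\right) = 11877 + - (6 + 4 - 6) \left(-1\right) = 11877 + \left(-1\right) 4 \left(-1\right) = 11877 - -4 = 11877 + 4 = 11881$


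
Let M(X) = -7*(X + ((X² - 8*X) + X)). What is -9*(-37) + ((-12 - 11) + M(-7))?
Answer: -327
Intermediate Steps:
M(X) = -7*X² + 42*X (M(X) = -7*(X + (X² - 7*X)) = -7*(X² - 6*X) = -7*X² + 42*X)
-9*(-37) + ((-12 - 11) + M(-7)) = -9*(-37) + ((-12 - 11) + 7*(-7)*(6 - 1*(-7))) = 333 + (-23 + 7*(-7)*(6 + 7)) = 333 + (-23 + 7*(-7)*13) = 333 + (-23 - 637) = 333 - 660 = -327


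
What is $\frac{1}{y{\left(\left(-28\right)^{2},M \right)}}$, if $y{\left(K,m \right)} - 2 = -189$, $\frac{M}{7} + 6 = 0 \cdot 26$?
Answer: $- \frac{1}{187} \approx -0.0053476$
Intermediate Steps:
$M = -42$ ($M = -42 + 7 \cdot 0 \cdot 26 = -42 + 7 \cdot 0 = -42 + 0 = -42$)
$y{\left(K,m \right)} = -187$ ($y{\left(K,m \right)} = 2 - 189 = -187$)
$\frac{1}{y{\left(\left(-28\right)^{2},M \right)}} = \frac{1}{-187} = - \frac{1}{187}$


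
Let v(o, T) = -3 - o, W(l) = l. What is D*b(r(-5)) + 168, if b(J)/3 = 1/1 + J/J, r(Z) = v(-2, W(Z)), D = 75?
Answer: 618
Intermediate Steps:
r(Z) = -1 (r(Z) = -3 - 1*(-2) = -3 + 2 = -1)
b(J) = 6 (b(J) = 3*(1/1 + J/J) = 3*(1*1 + 1) = 3*(1 + 1) = 3*2 = 6)
D*b(r(-5)) + 168 = 75*6 + 168 = 450 + 168 = 618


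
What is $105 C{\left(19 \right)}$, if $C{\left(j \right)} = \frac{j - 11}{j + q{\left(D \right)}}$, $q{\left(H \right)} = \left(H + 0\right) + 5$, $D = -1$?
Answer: $\frac{840}{23} \approx 36.522$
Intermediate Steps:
$q{\left(H \right)} = 5 + H$ ($q{\left(H \right)} = H + 5 = 5 + H$)
$C{\left(j \right)} = \frac{-11 + j}{4 + j}$ ($C{\left(j \right)} = \frac{j - 11}{j + \left(5 - 1\right)} = \frac{-11 + j}{j + 4} = \frac{-11 + j}{4 + j}$)
$105 C{\left(19 \right)} = 105 \frac{-11 + 19}{4 + 19} = 105 \cdot \frac{1}{23} \cdot 8 = 105 \cdot \frac{8}{23} = \frac{840}{23}$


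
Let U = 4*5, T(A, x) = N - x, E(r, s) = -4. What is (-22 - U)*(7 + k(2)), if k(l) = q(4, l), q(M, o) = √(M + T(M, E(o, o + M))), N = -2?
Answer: -294 - 42*√6 ≈ -396.88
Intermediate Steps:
T(A, x) = -2 - x
U = 20
q(M, o) = √(2 + M) (q(M, o) = √(M + (-2 - 1*(-4))) = √(M + (-2 + 4)) = √(M + 2) = √(2 + M))
k(l) = √6 (k(l) = √(2 + 4) = √6)
(-22 - U)*(7 + k(2)) = (-22 - 1*20)*(7 + √6) = (-22 - 20)*(7 + √6) = -42*(7 + √6) = -294 - 42*√6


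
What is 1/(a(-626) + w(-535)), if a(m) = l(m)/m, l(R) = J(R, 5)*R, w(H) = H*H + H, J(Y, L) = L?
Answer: 1/285695 ≈ 3.5002e-6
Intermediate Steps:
w(H) = H + H² (w(H) = H² + H = H + H²)
l(R) = 5*R
a(m) = 5 (a(m) = (5*m)/m = 5)
1/(a(-626) + w(-535)) = 1/(5 - 535*(1 - 535)) = 1/(5 - 535*(-534)) = 1/(5 + 285690) = 1/285695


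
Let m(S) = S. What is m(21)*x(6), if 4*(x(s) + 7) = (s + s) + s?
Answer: -105/2 ≈ -52.500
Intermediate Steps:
x(s) = -7 + 3*s/4 (x(s) = -7 + ((s + s) + s)/4 = -7 + (2*s + s)/4 = -7 + (3*s)/4 = -7 + 3*s/4)
m(21)*x(6) = 21*(-7 + (¾)*6) = 21*(-7 + 9/2) = 21*(-5/2) = -105/2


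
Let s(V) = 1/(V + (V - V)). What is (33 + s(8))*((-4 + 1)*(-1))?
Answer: 795/8 ≈ 99.375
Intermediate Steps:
s(V) = 1/V (s(V) = 1/(V + 0) = 1/V)
(33 + s(8))*((-4 + 1)*(-1)) = (33 + 1/8)*((-4 + 1)*(-1)) = (33 + 1/8)*(-3*(-1)) = (265/8)*3 = 795/8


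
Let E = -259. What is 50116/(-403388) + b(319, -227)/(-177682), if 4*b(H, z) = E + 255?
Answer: -2226076931/17918696654 ≈ -0.12423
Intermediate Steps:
b(H, z) = -1 (b(H, z) = (-259 + 255)/4 = (1/4)*(-4) = -1)
50116/(-403388) + b(319, -227)/(-177682) = 50116/(-403388) - 1/(-177682) = 50116*(-1/403388) - 1*(-1/177682) = -12529/100847 + 1/177682 = -2226076931/17918696654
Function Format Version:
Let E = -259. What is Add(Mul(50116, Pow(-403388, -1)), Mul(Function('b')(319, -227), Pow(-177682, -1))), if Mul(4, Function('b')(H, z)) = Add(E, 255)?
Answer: Rational(-2226076931, 17918696654) ≈ -0.12423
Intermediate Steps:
Function('b')(H, z) = -1 (Function('b')(H, z) = Mul(Rational(1, 4), Add(-259, 255)) = Mul(Rational(1, 4), -4) = -1)
Add(Mul(50116, Pow(-403388, -1)), Mul(Function('b')(319, -227), Pow(-177682, -1))) = Add(Mul(50116, Pow(-403388, -1)), Mul(-1, Pow(-177682, -1))) = Add(Mul(50116, Rational(-1, 403388)), Mul(-1, Rational(-1, 177682))) = Add(Rational(-12529, 100847), Rational(1, 177682)) = Rational(-2226076931, 17918696654)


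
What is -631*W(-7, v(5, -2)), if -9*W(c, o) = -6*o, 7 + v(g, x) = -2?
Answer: 3786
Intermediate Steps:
v(g, x) = -9 (v(g, x) = -7 - 2 = -9)
W(c, o) = 2*o/3 (W(c, o) = -(-2)*o/3 = 2*o/3)
-631*W(-7, v(5, -2)) = -1262*(-9)/3 = -631*(-6) = 3786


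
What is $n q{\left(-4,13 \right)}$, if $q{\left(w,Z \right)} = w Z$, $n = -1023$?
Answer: $53196$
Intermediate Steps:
$q{\left(w,Z \right)} = Z w$
$n q{\left(-4,13 \right)} = - 1023 \cdot 13 \left(-4\right) = \left(-1023\right) \left(-52\right) = 53196$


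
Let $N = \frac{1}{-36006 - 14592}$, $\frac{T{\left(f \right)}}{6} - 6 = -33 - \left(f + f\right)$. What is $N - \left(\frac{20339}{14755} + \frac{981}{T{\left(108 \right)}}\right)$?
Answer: $- \frac{790205008}{1119860235} \approx -0.70563$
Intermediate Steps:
$T{\left(f \right)} = -162 - 12 f$ ($T{\left(f \right)} = 36 + 6 \left(-33 - \left(f + f\right)\right) = 36 + 6 \left(-33 - 2 f\right) = 36 - \left(198 + 12 f\right) = -162 - 12 f$)
$N = - \frac{1}{50598}$ ($N = \frac{1}{-36006 - 14592} = \frac{1}{-50598} = - \frac{1}{50598} \approx -1.9764 \cdot 10^{-5}$)
$N - \left(\frac{20339}{14755} + \frac{981}{T{\left(108 \right)}}\right) = - \frac{1}{50598} - \left(\frac{20339}{14755} + \frac{981}{-162 - 1296}\right) = - \frac{1}{50598} - \left(\frac{20339}{14755} + \frac{981}{-1458}\right) = - \frac{1}{50598} - \frac{1686623}{2390310} = - \frac{790205008}{1119860235}$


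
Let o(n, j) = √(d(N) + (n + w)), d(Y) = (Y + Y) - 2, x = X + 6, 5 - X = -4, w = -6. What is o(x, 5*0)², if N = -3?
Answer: 1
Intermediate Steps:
X = 9 (X = 5 - 1*(-4) = 5 + 4 = 9)
x = 15 (x = 9 + 6 = 15)
d(Y) = -2 + 2*Y (d(Y) = 2*Y - 2 = -2 + 2*Y)
o(n, j) = √(-14 + n) (o(n, j) = √((-2 + 2*(-3)) + (n - 6)) = √((-2 - 6) + (-6 + n)) = √(-8 + (-6 + n)) = √(-14 + n))
o(x, 5*0)² = (√(-14 + 15))² = (√1)² = 1² = 1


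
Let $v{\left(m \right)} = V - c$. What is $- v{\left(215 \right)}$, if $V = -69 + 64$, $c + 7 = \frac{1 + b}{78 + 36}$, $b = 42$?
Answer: $- \frac{185}{114} \approx -1.6228$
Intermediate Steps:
$c = - \frac{755}{114}$ ($c = -7 + \frac{1 + 42}{78 + 36} = -7 + \frac{43}{114} = - \frac{755}{114} \approx -6.6228$)
$V = -5$
$v{\left(m \right)} = \frac{185}{114}$ ($v{\left(m \right)} = -5 - - \frac{755}{114} = -5 + \frac{755}{114} = \frac{185}{114}$)
$- v{\left(215 \right)} = \left(-1\right) \frac{185}{114} = - \frac{185}{114}$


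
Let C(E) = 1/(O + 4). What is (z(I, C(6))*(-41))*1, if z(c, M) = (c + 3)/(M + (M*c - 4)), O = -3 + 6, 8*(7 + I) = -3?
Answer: -2009/55 ≈ -36.527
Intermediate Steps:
I = -59/8 (I = -7 + (⅛)*(-3) = -7 - 3/8 = -59/8 ≈ -7.3750)
O = 3
C(E) = ⅐ (C(E) = 1/(3 + 4) = 1/7 = ⅐)
z(c, M) = (3 + c)/(-4 + M + M*c) (z(c, M) = (3 + c)/(M + (-4 + M*c)) = (3 + c)/(-4 + M + M*c))
(z(I, C(6))*(-41))*1 = (((3 - 59/8)/(-4 + ⅐ + (⅐)*(-59/8)))*(-41))*1 = ((-35/8/(-4 + ⅐ - 59/56))*(-41))*1 = ((-35/8/(-275/56))*(-41))*1 = (-56/275*(-35/8)*(-41))*1 = ((49/55)*(-41))*1 = -2009/55*1 = -2009/55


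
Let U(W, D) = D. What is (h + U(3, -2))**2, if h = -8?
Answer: 100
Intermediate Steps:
(h + U(3, -2))**2 = (-8 - 2)**2 = (-10)**2 = 100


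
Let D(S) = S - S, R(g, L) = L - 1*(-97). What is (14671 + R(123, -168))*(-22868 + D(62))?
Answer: -333872800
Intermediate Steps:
R(g, L) = 97 + L (R(g, L) = L + 97 = 97 + L)
D(S) = 0
(14671 + R(123, -168))*(-22868 + D(62)) = (14671 + (97 - 168))*(-22868 + 0) = (14671 - 71)*(-22868) = 14600*(-22868) = -333872800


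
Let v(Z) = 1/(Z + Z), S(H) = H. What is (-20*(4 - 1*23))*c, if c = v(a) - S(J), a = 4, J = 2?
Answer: -1425/2 ≈ -712.50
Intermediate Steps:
v(Z) = 1/(2*Z)
c = -15/8 (c = (½)/4 - 1*2 = (½)*(¼) - 2 = ⅛ - 2 = -15/8 ≈ -1.8750)
(-20*(4 - 1*23))*c = -20*(4 - 1*23)*(-15/8) = -20*(4 - 23)*(-15/8) = -20*(-19)*(-15/8) = 380*(-15/8) = -1425/2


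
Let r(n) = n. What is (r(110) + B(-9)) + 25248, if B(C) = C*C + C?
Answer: 25430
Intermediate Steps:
B(C) = C + C**2 (B(C) = C**2 + C = C + C**2)
(r(110) + B(-9)) + 25248 = (110 - 9*(1 - 9)) + 25248 = (110 - 9*(-8)) + 25248 = (110 + 72) + 25248 = 182 + 25248 = 25430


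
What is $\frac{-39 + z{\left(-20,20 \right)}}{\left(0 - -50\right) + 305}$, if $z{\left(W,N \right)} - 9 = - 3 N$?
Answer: $- \frac{18}{71} \approx -0.25352$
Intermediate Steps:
$z{\left(W,N \right)} = 9 - 3 N$
$\frac{-39 + z{\left(-20,20 \right)}}{\left(0 - -50\right) + 305} = \frac{-39 + \left(9 - 60\right)}{\left(0 - -50\right) + 305} = \frac{-39 + \left(9 - 60\right)}{\left(0 + 50\right) + 305} = \frac{-39 - 51}{50 + 305} = - \frac{90}{355} = \left(-90\right) \frac{1}{355} = - \frac{18}{71}$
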